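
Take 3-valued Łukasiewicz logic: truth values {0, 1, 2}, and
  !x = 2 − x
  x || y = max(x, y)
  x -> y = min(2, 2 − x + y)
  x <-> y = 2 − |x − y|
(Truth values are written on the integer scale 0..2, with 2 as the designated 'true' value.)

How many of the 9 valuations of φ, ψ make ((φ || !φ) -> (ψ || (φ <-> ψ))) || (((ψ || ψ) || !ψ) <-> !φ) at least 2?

6

φ = 0, ψ = 0 ↦ 2  ≥
φ = 0, ψ = 1 ↦ 1  <
φ = 0, ψ = 2 ↦ 2  ≥
φ = 1, ψ = 0 ↦ 2  ≥
φ = 1, ψ = 1 ↦ 2  ≥
φ = 1, ψ = 2 ↦ 2  ≥
φ = 2, ψ = 0 ↦ 0  <
φ = 2, ψ = 1 ↦ 1  <
φ = 2, ψ = 2 ↦ 2  ≥
So 6 of the 9 assignments meet the threshold.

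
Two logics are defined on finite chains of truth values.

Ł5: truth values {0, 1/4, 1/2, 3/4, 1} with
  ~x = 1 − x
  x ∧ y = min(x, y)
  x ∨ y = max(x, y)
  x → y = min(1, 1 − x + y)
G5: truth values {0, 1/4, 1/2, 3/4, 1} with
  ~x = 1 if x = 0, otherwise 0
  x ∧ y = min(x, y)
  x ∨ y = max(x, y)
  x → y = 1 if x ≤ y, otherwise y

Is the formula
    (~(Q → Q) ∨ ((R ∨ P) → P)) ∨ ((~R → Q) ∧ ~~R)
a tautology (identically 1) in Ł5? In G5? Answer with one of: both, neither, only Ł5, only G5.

only G5

In Ł5: at P = 0, Q = 0, R = 1/4 the value is 3/4 — not a tautology.
In G5: every assignment gives 1 — tautology.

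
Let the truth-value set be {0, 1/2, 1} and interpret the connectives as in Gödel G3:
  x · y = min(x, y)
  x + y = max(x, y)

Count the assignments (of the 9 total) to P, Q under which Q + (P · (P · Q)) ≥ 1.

P = 0, Q = 0 ↦ 0  <
P = 0, Q = 1/2 ↦ 1/2  <
P = 0, Q = 1 ↦ 1  ≥
P = 1/2, Q = 0 ↦ 0  <
P = 1/2, Q = 1/2 ↦ 1/2  <
P = 1/2, Q = 1 ↦ 1  ≥
P = 1, Q = 0 ↦ 0  <
P = 1, Q = 1/2 ↦ 1/2  <
P = 1, Q = 1 ↦ 1  ≥
So 3 of the 9 assignments meet the threshold.

3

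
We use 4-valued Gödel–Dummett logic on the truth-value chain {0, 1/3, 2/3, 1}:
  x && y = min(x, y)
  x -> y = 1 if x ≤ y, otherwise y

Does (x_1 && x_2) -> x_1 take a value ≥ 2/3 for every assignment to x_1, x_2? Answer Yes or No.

Yes

x_1 = 0, x_2 = 0 ↦ 1
x_1 = 0, x_2 = 1/3 ↦ 1
x_1 = 0, x_2 = 2/3 ↦ 1
x_1 = 0, x_2 = 1 ↦ 1
x_1 = 1/3, x_2 = 0 ↦ 1
x_1 = 1/3, x_2 = 1/3 ↦ 1
x_1 = 1/3, x_2 = 2/3 ↦ 1
x_1 = 1/3, x_2 = 1 ↦ 1
x_1 = 2/3, x_2 = 0 ↦ 1
x_1 = 2/3, x_2 = 1/3 ↦ 1
x_1 = 2/3, x_2 = 2/3 ↦ 1
x_1 = 2/3, x_2 = 1 ↦ 1
x_1 = 1, x_2 = 0 ↦ 1
x_1 = 1, x_2 = 1/3 ↦ 1
x_1 = 1, x_2 = 2/3 ↦ 1
x_1 = 1, x_2 = 1 ↦ 1
Every assignment gives a value ≥ 2/3.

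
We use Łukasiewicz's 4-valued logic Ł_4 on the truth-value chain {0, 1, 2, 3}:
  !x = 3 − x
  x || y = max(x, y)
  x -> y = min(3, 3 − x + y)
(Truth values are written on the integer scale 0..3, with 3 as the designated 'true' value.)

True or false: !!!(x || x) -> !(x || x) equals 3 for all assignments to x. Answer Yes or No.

x = 0 ↦ 3
x = 1 ↦ 3
x = 2 ↦ 3
x = 3 ↦ 3
Every assignment gives a value ≥ 3.

Yes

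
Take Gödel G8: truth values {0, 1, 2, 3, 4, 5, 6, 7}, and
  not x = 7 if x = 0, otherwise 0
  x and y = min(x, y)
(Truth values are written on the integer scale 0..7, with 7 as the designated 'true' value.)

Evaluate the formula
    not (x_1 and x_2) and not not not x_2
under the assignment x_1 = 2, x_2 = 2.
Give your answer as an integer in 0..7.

0

x_1 and x_2 = 2 and 2 = 2
not (x_1 and x_2) = not 2 = 0
not x_2 = not 2 = 0
not not x_2 = not 0 = 7
not not not x_2 = not 7 = 0
not (x_1 and x_2) and not not not x_2 = 0 and 0 = 0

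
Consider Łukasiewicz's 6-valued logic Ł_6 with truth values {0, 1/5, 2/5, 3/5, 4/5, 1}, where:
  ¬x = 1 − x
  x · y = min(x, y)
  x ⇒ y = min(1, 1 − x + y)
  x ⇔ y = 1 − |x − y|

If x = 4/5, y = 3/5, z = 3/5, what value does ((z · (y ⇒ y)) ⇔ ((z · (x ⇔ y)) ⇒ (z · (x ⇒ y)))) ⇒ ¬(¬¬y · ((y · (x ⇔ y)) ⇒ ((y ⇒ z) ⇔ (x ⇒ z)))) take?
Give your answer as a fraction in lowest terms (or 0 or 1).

y ⇒ y = 3/5 ⇒ 3/5 = 1
z · (y ⇒ y) = 3/5 · 1 = 3/5
x ⇔ y = 4/5 ⇔ 3/5 = 4/5
z · (x ⇔ y) = 3/5 · 4/5 = 3/5
x ⇒ y = 4/5 ⇒ 3/5 = 4/5
z · (x ⇒ y) = 3/5 · 4/5 = 3/5
(z · (x ⇔ y)) ⇒ (z · (x ⇒ y)) = 3/5 ⇒ 3/5 = 1
(z · (y ⇒ y)) ⇔ ((z · (x ⇔ y)) ⇒ (z · (x ⇒ y))) = 3/5 ⇔ 1 = 3/5
¬y = ¬3/5 = 2/5
¬¬y = ¬2/5 = 3/5
x ⇔ y = 4/5 ⇔ 3/5 = 4/5
y · (x ⇔ y) = 3/5 · 4/5 = 3/5
y ⇒ z = 3/5 ⇒ 3/5 = 1
x ⇒ z = 4/5 ⇒ 3/5 = 4/5
(y ⇒ z) ⇔ (x ⇒ z) = 1 ⇔ 4/5 = 4/5
(y · (x ⇔ y)) ⇒ ((y ⇒ z) ⇔ (x ⇒ z)) = 3/5 ⇒ 4/5 = 1
¬¬y · ((y · (x ⇔ y)) ⇒ ((y ⇒ z) ⇔ (x ⇒ z))) = 3/5 · 1 = 3/5
¬(¬¬y · ((y · (x ⇔ y)) ⇒ ((y ⇒ z) ⇔ (x ⇒ z)))) = ¬3/5 = 2/5
((z · (y ⇒ y)) ⇔ ((z · (x ⇔ y)) ⇒ (z · (x ⇒ y)))) ⇒ ¬(¬¬y · ((y · (x ⇔ y)) ⇒ ((y ⇒ z) ⇔ (x ⇒ z)))) = 3/5 ⇒ 2/5 = 4/5

4/5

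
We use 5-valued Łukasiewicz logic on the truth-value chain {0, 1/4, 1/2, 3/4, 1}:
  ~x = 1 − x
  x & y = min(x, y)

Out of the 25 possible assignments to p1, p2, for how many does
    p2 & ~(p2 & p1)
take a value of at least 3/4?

4

value 1: 1 assignment (counts)
value 3/4: 3 assignments (counts)
value 1/2: 7 assignments
value 1/4: 8 assignments
value 0: 6 assignments
So 4 of the 25 assignments meet the threshold.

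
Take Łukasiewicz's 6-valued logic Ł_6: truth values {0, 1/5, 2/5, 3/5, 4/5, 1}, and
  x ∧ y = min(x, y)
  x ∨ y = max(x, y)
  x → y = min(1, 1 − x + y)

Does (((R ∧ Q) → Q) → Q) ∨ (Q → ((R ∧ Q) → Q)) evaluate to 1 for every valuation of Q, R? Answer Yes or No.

Yes

At Q = 4/5, R = 1, for instance:
R ∧ Q = 1 ∧ 4/5 = 4/5
(R ∧ Q) → Q = 4/5 → 4/5 = 1
((R ∧ Q) → Q) → Q = 1 → 4/5 = 4/5
Q → ((R ∧ Q) → Q) = 4/5 → 1 = 1
(((R ∧ Q) → Q) → Q) ∨ (Q → ((R ∧ Q) → Q)) = 4/5 ∨ 1 = 1
and checking the remaining 35 assignments likewise gives ≥ 1 in every case.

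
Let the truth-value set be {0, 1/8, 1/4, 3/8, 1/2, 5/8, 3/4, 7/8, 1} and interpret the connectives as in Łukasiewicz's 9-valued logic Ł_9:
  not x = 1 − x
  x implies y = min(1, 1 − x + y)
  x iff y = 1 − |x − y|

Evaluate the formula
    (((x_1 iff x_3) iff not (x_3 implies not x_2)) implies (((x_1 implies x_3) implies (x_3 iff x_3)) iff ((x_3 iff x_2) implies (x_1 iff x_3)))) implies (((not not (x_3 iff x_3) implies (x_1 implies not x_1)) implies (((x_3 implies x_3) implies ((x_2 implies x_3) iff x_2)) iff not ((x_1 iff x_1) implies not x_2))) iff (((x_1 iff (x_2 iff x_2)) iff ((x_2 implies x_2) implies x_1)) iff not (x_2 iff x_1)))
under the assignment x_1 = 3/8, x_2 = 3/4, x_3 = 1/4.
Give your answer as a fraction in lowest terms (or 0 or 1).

3/8

x_1 iff x_3 = 3/8 iff 1/4 = 7/8
not x_2 = not 3/4 = 1/4
x_3 implies not x_2 = 1/4 implies 1/4 = 1
not (x_3 implies not x_2) = not 1 = 0
(x_1 iff x_3) iff not (x_3 implies not x_2) = 7/8 iff 0 = 1/8
x_1 implies x_3 = 3/8 implies 1/4 = 7/8
x_3 iff x_3 = 1/4 iff 1/4 = 1
(x_1 implies x_3) implies (x_3 iff x_3) = 7/8 implies 1 = 1
x_3 iff x_2 = 1/4 iff 3/4 = 1/2
x_1 iff x_3 = 3/8 iff 1/4 = 7/8
(x_3 iff x_2) implies (x_1 iff x_3) = 1/2 implies 7/8 = 1
((x_1 implies x_3) implies (x_3 iff x_3)) iff ((x_3 iff x_2) implies (x_1 iff x_3)) = 1 iff 1 = 1
((x_1 iff x_3) iff not (x_3 implies not x_2)) implies (((x_1 implies x_3) implies (x_3 iff x_3)) iff ((x_3 iff x_2) implies (x_1 iff x_3))) = 1/8 implies 1 = 1
x_3 iff x_3 = 1/4 iff 1/4 = 1
not (x_3 iff x_3) = not 1 = 0
not not (x_3 iff x_3) = not 0 = 1
not x_1 = not 3/8 = 5/8
x_1 implies not x_1 = 3/8 implies 5/8 = 1
not not (x_3 iff x_3) implies (x_1 implies not x_1) = 1 implies 1 = 1
x_3 implies x_3 = 1/4 implies 1/4 = 1
x_2 implies x_3 = 3/4 implies 1/4 = 1/2
(x_2 implies x_3) iff x_2 = 1/2 iff 3/4 = 3/4
(x_3 implies x_3) implies ((x_2 implies x_3) iff x_2) = 1 implies 3/4 = 3/4
x_1 iff x_1 = 3/8 iff 3/8 = 1
not x_2 = not 3/4 = 1/4
(x_1 iff x_1) implies not x_2 = 1 implies 1/4 = 1/4
not ((x_1 iff x_1) implies not x_2) = not 1/4 = 3/4
((x_3 implies x_3) implies ((x_2 implies x_3) iff x_2)) iff not ((x_1 iff x_1) implies not x_2) = 3/4 iff 3/4 = 1
(not not (x_3 iff x_3) implies (x_1 implies not x_1)) implies (((x_3 implies x_3) implies ((x_2 implies x_3) iff x_2)) iff not ((x_1 iff x_1) implies not x_2)) = 1 implies 1 = 1
x_2 iff x_2 = 3/4 iff 3/4 = 1
x_1 iff (x_2 iff x_2) = 3/8 iff 1 = 3/8
x_2 implies x_2 = 3/4 implies 3/4 = 1
(x_2 implies x_2) implies x_1 = 1 implies 3/8 = 3/8
(x_1 iff (x_2 iff x_2)) iff ((x_2 implies x_2) implies x_1) = 3/8 iff 3/8 = 1
x_2 iff x_1 = 3/4 iff 3/8 = 5/8
not (x_2 iff x_1) = not 5/8 = 3/8
((x_1 iff (x_2 iff x_2)) iff ((x_2 implies x_2) implies x_1)) iff not (x_2 iff x_1) = 1 iff 3/8 = 3/8
((not not (x_3 iff x_3) implies (x_1 implies not x_1)) implies (((x_3 implies x_3) implies ((x_2 implies x_3) iff x_2)) iff not ((x_1 iff x_1) implies not x_2))) iff (((x_1 iff (x_2 iff x_2)) iff ((x_2 implies x_2) implies x_1)) iff not (x_2 iff x_1)) = 1 iff 3/8 = 3/8
(((x_1 iff x_3) iff not (x_3 implies not x_2)) implies (((x_1 implies x_3) implies (x_3 iff x_3)) iff ((x_3 iff x_2) implies (x_1 iff x_3)))) implies (((not not (x_3 iff x_3) implies (x_1 implies not x_1)) implies (((x_3 implies x_3) implies ((x_2 implies x_3) iff x_2)) iff not ((x_1 iff x_1) implies not x_2))) iff (((x_1 iff (x_2 iff x_2)) iff ((x_2 implies x_2) implies x_1)) iff not (x_2 iff x_1))) = 1 implies 3/8 = 3/8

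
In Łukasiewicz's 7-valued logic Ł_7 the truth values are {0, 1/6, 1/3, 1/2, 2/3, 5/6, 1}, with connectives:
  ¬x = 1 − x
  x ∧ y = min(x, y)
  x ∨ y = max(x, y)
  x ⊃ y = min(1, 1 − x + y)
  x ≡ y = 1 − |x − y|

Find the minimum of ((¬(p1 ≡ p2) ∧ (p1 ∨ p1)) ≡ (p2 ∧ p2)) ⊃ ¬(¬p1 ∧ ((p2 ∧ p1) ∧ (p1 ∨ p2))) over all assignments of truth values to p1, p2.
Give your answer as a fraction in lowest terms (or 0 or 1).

Take p1 = 2/3, p2 = 1/3:
p1 ≡ p2 = 2/3 ≡ 1/3 = 2/3
¬(p1 ≡ p2) = ¬2/3 = 1/3
p1 ∨ p1 = 2/3 ∨ 2/3 = 2/3
¬(p1 ≡ p2) ∧ (p1 ∨ p1) = 1/3 ∧ 2/3 = 1/3
p2 ∧ p2 = 1/3 ∧ 1/3 = 1/3
(¬(p1 ≡ p2) ∧ (p1 ∨ p1)) ≡ (p2 ∧ p2) = 1/3 ≡ 1/3 = 1
¬p1 = ¬2/3 = 1/3
p2 ∧ p1 = 1/3 ∧ 2/3 = 1/3
p1 ∨ p2 = 2/3 ∨ 1/3 = 2/3
(p2 ∧ p1) ∧ (p1 ∨ p2) = 1/3 ∧ 2/3 = 1/3
¬p1 ∧ ((p2 ∧ p1) ∧ (p1 ∨ p2)) = 1/3 ∧ 1/3 = 1/3
¬(¬p1 ∧ ((p2 ∧ p1) ∧ (p1 ∨ p2))) = ¬1/3 = 2/3
((¬(p1 ≡ p2) ∧ (p1 ∨ p1)) ≡ (p2 ∧ p2)) ⊃ ¬(¬p1 ∧ ((p2 ∧ p1) ∧ (p1 ∨ p2))) = 1 ⊃ 2/3 = 2/3
No assignment yields a value below 2/3, so this is the minimum.

2/3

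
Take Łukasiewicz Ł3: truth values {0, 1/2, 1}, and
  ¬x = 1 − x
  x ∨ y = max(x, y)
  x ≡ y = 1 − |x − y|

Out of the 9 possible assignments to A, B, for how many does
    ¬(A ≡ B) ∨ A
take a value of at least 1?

A = 0, B = 0 ↦ 0  <
A = 0, B = 1/2 ↦ 1/2  <
A = 0, B = 1 ↦ 1  ≥
A = 1/2, B = 0 ↦ 1/2  <
A = 1/2, B = 1/2 ↦ 1/2  <
A = 1/2, B = 1 ↦ 1/2  <
A = 1, B = 0 ↦ 1  ≥
A = 1, B = 1/2 ↦ 1  ≥
A = 1, B = 1 ↦ 1  ≥
So 4 of the 9 assignments meet the threshold.

4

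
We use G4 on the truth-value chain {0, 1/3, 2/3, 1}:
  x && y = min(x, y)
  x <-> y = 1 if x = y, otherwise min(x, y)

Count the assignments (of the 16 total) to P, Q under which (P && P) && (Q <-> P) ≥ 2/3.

P = 0, Q = 0 ↦ 0  <
P = 0, Q = 1/3 ↦ 0  <
P = 0, Q = 2/3 ↦ 0  <
P = 0, Q = 1 ↦ 0  <
P = 1/3, Q = 0 ↦ 0  <
P = 1/3, Q = 1/3 ↦ 1/3  <
P = 1/3, Q = 2/3 ↦ 1/3  <
P = 1/3, Q = 1 ↦ 1/3  <
P = 2/3, Q = 0 ↦ 0  <
P = 2/3, Q = 1/3 ↦ 1/3  <
P = 2/3, Q = 2/3 ↦ 2/3  ≥
P = 2/3, Q = 1 ↦ 2/3  ≥
P = 1, Q = 0 ↦ 0  <
P = 1, Q = 1/3 ↦ 1/3  <
P = 1, Q = 2/3 ↦ 2/3  ≥
P = 1, Q = 1 ↦ 1  ≥
So 4 of the 16 assignments meet the threshold.

4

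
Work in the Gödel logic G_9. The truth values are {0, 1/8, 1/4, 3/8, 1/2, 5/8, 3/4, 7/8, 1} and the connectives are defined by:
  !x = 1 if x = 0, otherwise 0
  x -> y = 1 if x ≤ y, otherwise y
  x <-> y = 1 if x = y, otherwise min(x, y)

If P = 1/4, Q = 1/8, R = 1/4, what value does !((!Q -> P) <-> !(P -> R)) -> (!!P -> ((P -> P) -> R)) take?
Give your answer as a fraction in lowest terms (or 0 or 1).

!Q = !1/8 = 0
!Q -> P = 0 -> 1/4 = 1
P -> R = 1/4 -> 1/4 = 1
!(P -> R) = !1 = 0
(!Q -> P) <-> !(P -> R) = 1 <-> 0 = 0
!((!Q -> P) <-> !(P -> R)) = !0 = 1
!P = !1/4 = 0
!!P = !0 = 1
P -> P = 1/4 -> 1/4 = 1
(P -> P) -> R = 1 -> 1/4 = 1/4
!!P -> ((P -> P) -> R) = 1 -> 1/4 = 1/4
!((!Q -> P) <-> !(P -> R)) -> (!!P -> ((P -> P) -> R)) = 1 -> 1/4 = 1/4

1/4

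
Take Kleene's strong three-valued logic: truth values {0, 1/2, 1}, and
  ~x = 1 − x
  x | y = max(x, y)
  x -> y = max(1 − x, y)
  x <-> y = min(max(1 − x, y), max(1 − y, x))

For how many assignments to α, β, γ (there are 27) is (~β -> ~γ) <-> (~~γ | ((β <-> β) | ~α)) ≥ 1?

13

value 1: 13 assignments (counts)
value 1/2: 11 assignments
value 0: 3 assignments
So 13 of the 27 assignments meet the threshold.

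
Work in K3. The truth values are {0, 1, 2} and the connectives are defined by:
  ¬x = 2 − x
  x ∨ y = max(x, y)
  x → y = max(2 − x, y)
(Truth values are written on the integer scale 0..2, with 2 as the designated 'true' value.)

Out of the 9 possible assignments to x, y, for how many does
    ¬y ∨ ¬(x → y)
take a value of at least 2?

3

x = 0, y = 0 ↦ 2  ≥
x = 0, y = 1 ↦ 1  <
x = 0, y = 2 ↦ 0  <
x = 1, y = 0 ↦ 2  ≥
x = 1, y = 1 ↦ 1  <
x = 1, y = 2 ↦ 0  <
x = 2, y = 0 ↦ 2  ≥
x = 2, y = 1 ↦ 1  <
x = 2, y = 2 ↦ 0  <
So 3 of the 9 assignments meet the threshold.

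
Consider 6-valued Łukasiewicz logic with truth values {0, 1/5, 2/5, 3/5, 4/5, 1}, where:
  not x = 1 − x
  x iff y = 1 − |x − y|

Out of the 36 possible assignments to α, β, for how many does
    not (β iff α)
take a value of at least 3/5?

value 1: 2 assignments (counts)
value 4/5: 4 assignments (counts)
value 3/5: 6 assignments (counts)
value 2/5: 8 assignments
value 1/5: 10 assignments
value 0: 6 assignments
So 12 of the 36 assignments meet the threshold.

12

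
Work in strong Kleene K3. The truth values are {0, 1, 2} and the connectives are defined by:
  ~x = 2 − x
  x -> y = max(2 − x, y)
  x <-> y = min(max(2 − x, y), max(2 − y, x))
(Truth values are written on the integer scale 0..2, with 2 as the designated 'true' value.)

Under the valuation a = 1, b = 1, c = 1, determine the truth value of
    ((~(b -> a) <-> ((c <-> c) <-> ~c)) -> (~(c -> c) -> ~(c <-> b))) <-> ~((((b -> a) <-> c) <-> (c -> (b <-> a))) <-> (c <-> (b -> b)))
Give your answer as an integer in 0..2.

b -> a = 1 -> 1 = 1
~(b -> a) = ~1 = 1
c <-> c = 1 <-> 1 = 1
~c = ~1 = 1
(c <-> c) <-> ~c = 1 <-> 1 = 1
~(b -> a) <-> ((c <-> c) <-> ~c) = 1 <-> 1 = 1
c -> c = 1 -> 1 = 1
~(c -> c) = ~1 = 1
c <-> b = 1 <-> 1 = 1
~(c <-> b) = ~1 = 1
~(c -> c) -> ~(c <-> b) = 1 -> 1 = 1
(~(b -> a) <-> ((c <-> c) <-> ~c)) -> (~(c -> c) -> ~(c <-> b)) = 1 -> 1 = 1
b -> a = 1 -> 1 = 1
(b -> a) <-> c = 1 <-> 1 = 1
b <-> a = 1 <-> 1 = 1
c -> (b <-> a) = 1 -> 1 = 1
((b -> a) <-> c) <-> (c -> (b <-> a)) = 1 <-> 1 = 1
b -> b = 1 -> 1 = 1
c <-> (b -> b) = 1 <-> 1 = 1
(((b -> a) <-> c) <-> (c -> (b <-> a))) <-> (c <-> (b -> b)) = 1 <-> 1 = 1
~((((b -> a) <-> c) <-> (c -> (b <-> a))) <-> (c <-> (b -> b))) = ~1 = 1
((~(b -> a) <-> ((c <-> c) <-> ~c)) -> (~(c -> c) -> ~(c <-> b))) <-> ~((((b -> a) <-> c) <-> (c -> (b <-> a))) <-> (c <-> (b -> b))) = 1 <-> 1 = 1

1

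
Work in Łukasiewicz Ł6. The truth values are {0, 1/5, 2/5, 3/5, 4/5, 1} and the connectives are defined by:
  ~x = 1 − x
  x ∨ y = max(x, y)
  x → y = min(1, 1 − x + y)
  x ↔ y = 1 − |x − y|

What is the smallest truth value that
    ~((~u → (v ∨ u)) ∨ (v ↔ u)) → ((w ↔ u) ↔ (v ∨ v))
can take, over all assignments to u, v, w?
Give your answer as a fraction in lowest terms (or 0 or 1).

Take u = 1/5, v = 0, w = 1/5:
~u = ~1/5 = 4/5
v ∨ u = 0 ∨ 1/5 = 1/5
~u → (v ∨ u) = 4/5 → 1/5 = 2/5
v ↔ u = 0 ↔ 1/5 = 4/5
(~u → (v ∨ u)) ∨ (v ↔ u) = 2/5 ∨ 4/5 = 4/5
~((~u → (v ∨ u)) ∨ (v ↔ u)) = ~4/5 = 1/5
w ↔ u = 1/5 ↔ 1/5 = 1
v ∨ v = 0 ∨ 0 = 0
(w ↔ u) ↔ (v ∨ v) = 1 ↔ 0 = 0
~((~u → (v ∨ u)) ∨ (v ↔ u)) → ((w ↔ u) ↔ (v ∨ v)) = 1/5 → 0 = 4/5
No assignment yields a value below 4/5, so this is the minimum.

4/5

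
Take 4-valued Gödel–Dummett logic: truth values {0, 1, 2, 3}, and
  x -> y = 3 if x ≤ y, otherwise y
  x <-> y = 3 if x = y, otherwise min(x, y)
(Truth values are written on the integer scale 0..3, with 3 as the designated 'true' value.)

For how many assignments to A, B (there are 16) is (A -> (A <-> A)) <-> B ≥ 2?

8

A = 0, B = 0 ↦ 0  <
A = 0, B = 1 ↦ 1  <
A = 0, B = 2 ↦ 2  ≥
A = 0, B = 3 ↦ 3  ≥
A = 1, B = 0 ↦ 0  <
A = 1, B = 1 ↦ 1  <
A = 1, B = 2 ↦ 2  ≥
A = 1, B = 3 ↦ 3  ≥
A = 2, B = 0 ↦ 0  <
A = 2, B = 1 ↦ 1  <
A = 2, B = 2 ↦ 2  ≥
A = 2, B = 3 ↦ 3  ≥
A = 3, B = 0 ↦ 0  <
A = 3, B = 1 ↦ 1  <
A = 3, B = 2 ↦ 2  ≥
A = 3, B = 3 ↦ 3  ≥
So 8 of the 16 assignments meet the threshold.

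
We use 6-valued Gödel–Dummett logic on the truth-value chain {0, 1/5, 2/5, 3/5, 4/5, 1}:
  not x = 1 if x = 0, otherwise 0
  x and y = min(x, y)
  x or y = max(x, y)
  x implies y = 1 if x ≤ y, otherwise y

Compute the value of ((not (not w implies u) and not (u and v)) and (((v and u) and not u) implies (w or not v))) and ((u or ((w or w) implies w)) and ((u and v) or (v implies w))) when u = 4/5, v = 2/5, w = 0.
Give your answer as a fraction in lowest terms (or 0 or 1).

0

not w = not 0 = 1
not w implies u = 1 implies 4/5 = 4/5
not (not w implies u) = not 4/5 = 0
u and v = 4/5 and 2/5 = 2/5
not (u and v) = not 2/5 = 0
not (not w implies u) and not (u and v) = 0 and 0 = 0
v and u = 2/5 and 4/5 = 2/5
not u = not 4/5 = 0
(v and u) and not u = 2/5 and 0 = 0
not v = not 2/5 = 0
w or not v = 0 or 0 = 0
((v and u) and not u) implies (w or not v) = 0 implies 0 = 1
(not (not w implies u) and not (u and v)) and (((v and u) and not u) implies (w or not v)) = 0 and 1 = 0
w or w = 0 or 0 = 0
(w or w) implies w = 0 implies 0 = 1
u or ((w or w) implies w) = 4/5 or 1 = 1
u and v = 4/5 and 2/5 = 2/5
v implies w = 2/5 implies 0 = 0
(u and v) or (v implies w) = 2/5 or 0 = 2/5
(u or ((w or w) implies w)) and ((u and v) or (v implies w)) = 1 and 2/5 = 2/5
((not (not w implies u) and not (u and v)) and (((v and u) and not u) implies (w or not v))) and ((u or ((w or w) implies w)) and ((u and v) or (v implies w))) = 0 and 2/5 = 0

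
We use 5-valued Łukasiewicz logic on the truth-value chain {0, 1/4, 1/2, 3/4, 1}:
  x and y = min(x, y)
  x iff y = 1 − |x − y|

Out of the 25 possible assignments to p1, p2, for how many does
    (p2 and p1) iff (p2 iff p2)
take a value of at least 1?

1

value 1: 1 assignment (counts)
value 3/4: 3 assignments
value 1/2: 5 assignments
value 1/4: 7 assignments
value 0: 9 assignments
So 1 of the 25 assignments meets the threshold.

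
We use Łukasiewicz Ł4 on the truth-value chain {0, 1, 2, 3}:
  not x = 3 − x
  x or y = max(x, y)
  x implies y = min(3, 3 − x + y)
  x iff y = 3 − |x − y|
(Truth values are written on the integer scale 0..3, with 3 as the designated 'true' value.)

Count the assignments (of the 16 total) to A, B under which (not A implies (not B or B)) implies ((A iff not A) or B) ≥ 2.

13

A = 0, B = 0 ↦ 0  <
A = 0, B = 1 ↦ 2  ≥
A = 0, B = 2 ↦ 3  ≥
A = 0, B = 3 ↦ 3  ≥
A = 1, B = 0 ↦ 2  ≥
A = 1, B = 1 ↦ 2  ≥
A = 1, B = 2 ↦ 2  ≥
A = 1, B = 3 ↦ 3  ≥
A = 2, B = 0 ↦ 2  ≥
A = 2, B = 1 ↦ 2  ≥
A = 2, B = 2 ↦ 2  ≥
A = 2, B = 3 ↦ 3  ≥
A = 3, B = 0 ↦ 0  <
A = 3, B = 1 ↦ 1  <
A = 3, B = 2 ↦ 2  ≥
A = 3, B = 3 ↦ 3  ≥
So 13 of the 16 assignments meet the threshold.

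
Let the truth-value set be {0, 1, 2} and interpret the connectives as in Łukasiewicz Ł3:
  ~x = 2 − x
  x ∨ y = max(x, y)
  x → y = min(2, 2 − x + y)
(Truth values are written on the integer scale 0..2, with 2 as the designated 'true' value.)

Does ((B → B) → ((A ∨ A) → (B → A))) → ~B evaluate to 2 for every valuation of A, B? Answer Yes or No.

Counterexample: take A = 0, B = 1.
B → B = 1 → 1 = 2
A ∨ A = 0 ∨ 0 = 0
B → A = 1 → 0 = 1
(A ∨ A) → (B → A) = 0 → 1 = 2
(B → B) → ((A ∨ A) → (B → A)) = 2 → 2 = 2
~B = ~1 = 1
((B → B) → ((A ∨ A) → (B → A))) → ~B = 2 → 1 = 1
This gives 1 ≠ 2.

No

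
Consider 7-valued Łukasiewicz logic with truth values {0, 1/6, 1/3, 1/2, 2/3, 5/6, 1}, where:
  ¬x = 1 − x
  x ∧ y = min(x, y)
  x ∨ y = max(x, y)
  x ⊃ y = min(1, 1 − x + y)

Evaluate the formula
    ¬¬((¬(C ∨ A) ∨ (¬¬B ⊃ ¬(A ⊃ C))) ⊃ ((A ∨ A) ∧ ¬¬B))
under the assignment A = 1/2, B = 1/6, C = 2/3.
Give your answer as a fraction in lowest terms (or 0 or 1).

1/3

C ∨ A = 2/3 ∨ 1/2 = 2/3
¬(C ∨ A) = ¬2/3 = 1/3
¬B = ¬1/6 = 5/6
¬¬B = ¬5/6 = 1/6
A ⊃ C = 1/2 ⊃ 2/3 = 1
¬(A ⊃ C) = ¬1 = 0
¬¬B ⊃ ¬(A ⊃ C) = 1/6 ⊃ 0 = 5/6
¬(C ∨ A) ∨ (¬¬B ⊃ ¬(A ⊃ C)) = 1/3 ∨ 5/6 = 5/6
A ∨ A = 1/2 ∨ 1/2 = 1/2
¬B = ¬1/6 = 5/6
¬¬B = ¬5/6 = 1/6
(A ∨ A) ∧ ¬¬B = 1/2 ∧ 1/6 = 1/6
(¬(C ∨ A) ∨ (¬¬B ⊃ ¬(A ⊃ C))) ⊃ ((A ∨ A) ∧ ¬¬B) = 5/6 ⊃ 1/6 = 1/3
¬((¬(C ∨ A) ∨ (¬¬B ⊃ ¬(A ⊃ C))) ⊃ ((A ∨ A) ∧ ¬¬B)) = ¬1/3 = 2/3
¬¬((¬(C ∨ A) ∨ (¬¬B ⊃ ¬(A ⊃ C))) ⊃ ((A ∨ A) ∧ ¬¬B)) = ¬2/3 = 1/3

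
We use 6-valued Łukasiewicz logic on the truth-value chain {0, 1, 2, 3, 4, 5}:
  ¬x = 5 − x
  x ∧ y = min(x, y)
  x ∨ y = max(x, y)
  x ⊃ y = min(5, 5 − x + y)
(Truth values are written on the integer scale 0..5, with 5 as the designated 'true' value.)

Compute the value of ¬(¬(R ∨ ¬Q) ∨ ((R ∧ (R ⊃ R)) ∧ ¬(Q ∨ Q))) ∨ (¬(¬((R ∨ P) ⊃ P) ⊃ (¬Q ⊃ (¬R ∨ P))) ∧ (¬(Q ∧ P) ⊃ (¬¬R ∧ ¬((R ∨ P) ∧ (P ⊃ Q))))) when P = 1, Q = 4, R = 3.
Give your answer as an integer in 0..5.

¬Q = ¬4 = 1
R ∨ ¬Q = 3 ∨ 1 = 3
¬(R ∨ ¬Q) = ¬3 = 2
R ⊃ R = 3 ⊃ 3 = 5
R ∧ (R ⊃ R) = 3 ∧ 5 = 3
Q ∨ Q = 4 ∨ 4 = 4
¬(Q ∨ Q) = ¬4 = 1
(R ∧ (R ⊃ R)) ∧ ¬(Q ∨ Q) = 3 ∧ 1 = 1
¬(R ∨ ¬Q) ∨ ((R ∧ (R ⊃ R)) ∧ ¬(Q ∨ Q)) = 2 ∨ 1 = 2
¬(¬(R ∨ ¬Q) ∨ ((R ∧ (R ⊃ R)) ∧ ¬(Q ∨ Q))) = ¬2 = 3
R ∨ P = 3 ∨ 1 = 3
(R ∨ P) ⊃ P = 3 ⊃ 1 = 3
¬((R ∨ P) ⊃ P) = ¬3 = 2
¬Q = ¬4 = 1
¬R = ¬3 = 2
¬R ∨ P = 2 ∨ 1 = 2
¬Q ⊃ (¬R ∨ P) = 1 ⊃ 2 = 5
¬((R ∨ P) ⊃ P) ⊃ (¬Q ⊃ (¬R ∨ P)) = 2 ⊃ 5 = 5
¬(¬((R ∨ P) ⊃ P) ⊃ (¬Q ⊃ (¬R ∨ P))) = ¬5 = 0
Q ∧ P = 4 ∧ 1 = 1
¬(Q ∧ P) = ¬1 = 4
¬R = ¬3 = 2
¬¬R = ¬2 = 3
R ∨ P = 3 ∨ 1 = 3
P ⊃ Q = 1 ⊃ 4 = 5
(R ∨ P) ∧ (P ⊃ Q) = 3 ∧ 5 = 3
¬((R ∨ P) ∧ (P ⊃ Q)) = ¬3 = 2
¬¬R ∧ ¬((R ∨ P) ∧ (P ⊃ Q)) = 3 ∧ 2 = 2
¬(Q ∧ P) ⊃ (¬¬R ∧ ¬((R ∨ P) ∧ (P ⊃ Q))) = 4 ⊃ 2 = 3
¬(¬((R ∨ P) ⊃ P) ⊃ (¬Q ⊃ (¬R ∨ P))) ∧ (¬(Q ∧ P) ⊃ (¬¬R ∧ ¬((R ∨ P) ∧ (P ⊃ Q)))) = 0 ∧ 3 = 0
¬(¬(R ∨ ¬Q) ∨ ((R ∧ (R ⊃ R)) ∧ ¬(Q ∨ Q))) ∨ (¬(¬((R ∨ P) ⊃ P) ⊃ (¬Q ⊃ (¬R ∨ P))) ∧ (¬(Q ∧ P) ⊃ (¬¬R ∧ ¬((R ∨ P) ∧ (P ⊃ Q))))) = 3 ∨ 0 = 3

3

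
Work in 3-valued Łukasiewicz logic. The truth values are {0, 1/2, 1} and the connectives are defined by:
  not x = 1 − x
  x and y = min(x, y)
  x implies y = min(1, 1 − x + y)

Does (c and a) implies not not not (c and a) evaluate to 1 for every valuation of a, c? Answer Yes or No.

No

Counterexample: take a = 1, c = 1.
c and a = 1 and 1 = 1
c and a = 1 and 1 = 1
not (c and a) = not 1 = 0
not not (c and a) = not 0 = 1
not not not (c and a) = not 1 = 0
(c and a) implies not not not (c and a) = 1 implies 0 = 0
This gives 0 ≠ 1.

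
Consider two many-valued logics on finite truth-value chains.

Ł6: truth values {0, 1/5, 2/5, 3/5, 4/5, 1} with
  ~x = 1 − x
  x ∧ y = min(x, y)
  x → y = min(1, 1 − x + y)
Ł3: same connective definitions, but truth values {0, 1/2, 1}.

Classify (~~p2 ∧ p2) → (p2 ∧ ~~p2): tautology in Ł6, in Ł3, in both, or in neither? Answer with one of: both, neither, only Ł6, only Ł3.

In Ł6: every assignment gives 1 — tautology.
In Ł3: every assignment gives 1 — tautology.

both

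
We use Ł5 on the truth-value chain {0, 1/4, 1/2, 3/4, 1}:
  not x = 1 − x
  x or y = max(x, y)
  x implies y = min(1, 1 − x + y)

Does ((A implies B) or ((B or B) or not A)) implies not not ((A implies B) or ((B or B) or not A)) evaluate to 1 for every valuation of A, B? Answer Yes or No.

Yes

At A = 1, B = 1/2, for instance:
A implies B = 1 implies 1/2 = 1/2
B or B = 1/2 or 1/2 = 1/2
not A = not 1 = 0
(B or B) or not A = 1/2 or 0 = 1/2
(A implies B) or ((B or B) or not A) = 1/2 or 1/2 = 1/2
not ((A implies B) or ((B or B) or not A)) = not 1/2 = 1/2
not not ((A implies B) or ((B or B) or not A)) = not 1/2 = 1/2
((A implies B) or ((B or B) or not A)) implies not not ((A implies B) or ((B or B) or not A)) = 1/2 implies 1/2 = 1
and checking the remaining 24 assignments likewise gives ≥ 1 in every case.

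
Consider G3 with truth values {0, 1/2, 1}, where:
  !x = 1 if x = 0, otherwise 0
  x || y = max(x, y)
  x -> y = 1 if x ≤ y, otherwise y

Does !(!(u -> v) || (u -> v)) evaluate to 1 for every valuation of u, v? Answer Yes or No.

No

Counterexample: take u = 0, v = 0.
u -> v = 0 -> 0 = 1
!(u -> v) = !1 = 0
u -> v = 0 -> 0 = 1
!(u -> v) || (u -> v) = 0 || 1 = 1
!(!(u -> v) || (u -> v)) = !1 = 0
This gives 0 ≠ 1.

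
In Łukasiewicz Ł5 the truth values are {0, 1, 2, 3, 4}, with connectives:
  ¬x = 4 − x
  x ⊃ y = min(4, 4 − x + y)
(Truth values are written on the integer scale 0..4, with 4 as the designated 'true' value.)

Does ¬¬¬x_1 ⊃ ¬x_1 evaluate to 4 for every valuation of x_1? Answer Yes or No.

Yes

x_1 = 0 ↦ 4
x_1 = 1 ↦ 4
x_1 = 2 ↦ 4
x_1 = 3 ↦ 4
x_1 = 4 ↦ 4
Every assignment gives a value ≥ 4.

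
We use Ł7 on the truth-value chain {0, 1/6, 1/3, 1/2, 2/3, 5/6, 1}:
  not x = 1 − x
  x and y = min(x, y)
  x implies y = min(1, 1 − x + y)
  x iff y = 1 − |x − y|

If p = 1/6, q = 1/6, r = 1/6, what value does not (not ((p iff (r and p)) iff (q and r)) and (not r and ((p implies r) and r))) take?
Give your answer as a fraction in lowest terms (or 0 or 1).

r and p = 1/6 and 1/6 = 1/6
p iff (r and p) = 1/6 iff 1/6 = 1
q and r = 1/6 and 1/6 = 1/6
(p iff (r and p)) iff (q and r) = 1 iff 1/6 = 1/6
not ((p iff (r and p)) iff (q and r)) = not 1/6 = 5/6
not r = not 1/6 = 5/6
p implies r = 1/6 implies 1/6 = 1
(p implies r) and r = 1 and 1/6 = 1/6
not r and ((p implies r) and r) = 5/6 and 1/6 = 1/6
not ((p iff (r and p)) iff (q and r)) and (not r and ((p implies r) and r)) = 5/6 and 1/6 = 1/6
not (not ((p iff (r and p)) iff (q and r)) and (not r and ((p implies r) and r))) = not 1/6 = 5/6

5/6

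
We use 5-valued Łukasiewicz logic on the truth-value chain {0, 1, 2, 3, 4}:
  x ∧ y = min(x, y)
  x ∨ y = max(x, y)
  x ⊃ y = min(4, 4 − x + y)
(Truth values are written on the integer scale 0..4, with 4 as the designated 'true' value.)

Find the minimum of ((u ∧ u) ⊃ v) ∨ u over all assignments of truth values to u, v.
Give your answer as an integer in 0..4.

Take u = 2, v = 0:
u ∧ u = 2 ∧ 2 = 2
(u ∧ u) ⊃ v = 2 ⊃ 0 = 2
((u ∧ u) ⊃ v) ∨ u = 2 ∨ 2 = 2
No assignment yields a value below 2, so this is the minimum.

2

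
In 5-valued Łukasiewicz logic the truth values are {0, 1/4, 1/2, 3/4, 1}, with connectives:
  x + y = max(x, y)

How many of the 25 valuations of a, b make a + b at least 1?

9

value 1: 9 assignments (counts)
value 3/4: 7 assignments
value 1/2: 5 assignments
value 1/4: 3 assignments
value 0: 1 assignment
So 9 of the 25 assignments meet the threshold.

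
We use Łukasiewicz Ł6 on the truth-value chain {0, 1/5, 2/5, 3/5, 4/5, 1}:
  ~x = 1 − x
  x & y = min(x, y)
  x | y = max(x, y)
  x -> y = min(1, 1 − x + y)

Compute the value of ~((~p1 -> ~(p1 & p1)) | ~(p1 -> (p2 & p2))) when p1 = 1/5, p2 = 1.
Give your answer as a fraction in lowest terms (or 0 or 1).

~p1 = ~1/5 = 4/5
p1 & p1 = 1/5 & 1/5 = 1/5
~(p1 & p1) = ~1/5 = 4/5
~p1 -> ~(p1 & p1) = 4/5 -> 4/5 = 1
p2 & p2 = 1 & 1 = 1
p1 -> (p2 & p2) = 1/5 -> 1 = 1
~(p1 -> (p2 & p2)) = ~1 = 0
(~p1 -> ~(p1 & p1)) | ~(p1 -> (p2 & p2)) = 1 | 0 = 1
~((~p1 -> ~(p1 & p1)) | ~(p1 -> (p2 & p2))) = ~1 = 0

0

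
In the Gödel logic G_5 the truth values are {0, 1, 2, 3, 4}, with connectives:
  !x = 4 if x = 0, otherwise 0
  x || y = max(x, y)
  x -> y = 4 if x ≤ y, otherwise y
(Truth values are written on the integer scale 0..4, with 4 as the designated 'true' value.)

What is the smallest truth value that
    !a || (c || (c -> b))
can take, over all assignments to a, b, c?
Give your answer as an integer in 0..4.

1

Take a = 1, b = 0, c = 1:
!a = !1 = 0
c -> b = 1 -> 0 = 0
c || (c -> b) = 1 || 0 = 1
!a || (c || (c -> b)) = 0 || 1 = 1
No assignment yields a value below 1, so this is the minimum.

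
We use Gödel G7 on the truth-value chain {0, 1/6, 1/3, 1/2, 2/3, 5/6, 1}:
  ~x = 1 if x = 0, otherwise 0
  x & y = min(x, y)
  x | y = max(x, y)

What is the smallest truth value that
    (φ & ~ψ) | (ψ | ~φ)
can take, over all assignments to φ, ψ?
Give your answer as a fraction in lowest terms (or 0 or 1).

Take φ = 1/6, ψ = 0:
~ψ = ~0 = 1
φ & ~ψ = 1/6 & 1 = 1/6
~φ = ~1/6 = 0
ψ | ~φ = 0 | 0 = 0
(φ & ~ψ) | (ψ | ~φ) = 1/6 | 0 = 1/6
No assignment yields a value below 1/6, so this is the minimum.

1/6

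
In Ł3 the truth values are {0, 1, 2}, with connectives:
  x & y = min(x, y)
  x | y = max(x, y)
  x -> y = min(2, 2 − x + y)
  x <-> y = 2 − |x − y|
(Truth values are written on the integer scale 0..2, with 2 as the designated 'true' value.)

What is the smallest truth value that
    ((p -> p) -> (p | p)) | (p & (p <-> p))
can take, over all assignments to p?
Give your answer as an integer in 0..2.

0

Take p = 0:
p -> p = 0 -> 0 = 2
p | p = 0 | 0 = 0
(p -> p) -> (p | p) = 2 -> 0 = 0
p <-> p = 0 <-> 0 = 2
p & (p <-> p) = 0 & 2 = 0
((p -> p) -> (p | p)) | (p & (p <-> p)) = 0 | 0 = 0
No assignment yields a value below 0, so this is the minimum.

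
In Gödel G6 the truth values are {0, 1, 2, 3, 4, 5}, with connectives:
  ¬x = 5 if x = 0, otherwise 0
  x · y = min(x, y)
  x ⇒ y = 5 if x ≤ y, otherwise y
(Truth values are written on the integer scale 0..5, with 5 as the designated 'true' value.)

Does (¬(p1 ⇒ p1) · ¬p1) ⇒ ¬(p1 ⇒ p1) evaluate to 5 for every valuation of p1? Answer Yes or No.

p1 = 0 ↦ 5
p1 = 1 ↦ 5
p1 = 2 ↦ 5
p1 = 3 ↦ 5
p1 = 4 ↦ 5
p1 = 5 ↦ 5
Every assignment gives a value ≥ 5.

Yes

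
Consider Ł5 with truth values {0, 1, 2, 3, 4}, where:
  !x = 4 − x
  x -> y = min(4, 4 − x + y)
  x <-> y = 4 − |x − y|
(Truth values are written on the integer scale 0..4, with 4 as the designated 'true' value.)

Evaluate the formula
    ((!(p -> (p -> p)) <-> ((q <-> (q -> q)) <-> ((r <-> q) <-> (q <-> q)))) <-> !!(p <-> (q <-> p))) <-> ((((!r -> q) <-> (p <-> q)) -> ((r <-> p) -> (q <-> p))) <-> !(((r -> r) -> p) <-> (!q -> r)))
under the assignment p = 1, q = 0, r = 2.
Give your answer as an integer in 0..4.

p -> p = 1 -> 1 = 4
p -> (p -> p) = 1 -> 4 = 4
!(p -> (p -> p)) = !4 = 0
q -> q = 0 -> 0 = 4
q <-> (q -> q) = 0 <-> 4 = 0
r <-> q = 2 <-> 0 = 2
q <-> q = 0 <-> 0 = 4
(r <-> q) <-> (q <-> q) = 2 <-> 4 = 2
(q <-> (q -> q)) <-> ((r <-> q) <-> (q <-> q)) = 0 <-> 2 = 2
!(p -> (p -> p)) <-> ((q <-> (q -> q)) <-> ((r <-> q) <-> (q <-> q))) = 0 <-> 2 = 2
q <-> p = 0 <-> 1 = 3
p <-> (q <-> p) = 1 <-> 3 = 2
!(p <-> (q <-> p)) = !2 = 2
!!(p <-> (q <-> p)) = !2 = 2
(!(p -> (p -> p)) <-> ((q <-> (q -> q)) <-> ((r <-> q) <-> (q <-> q)))) <-> !!(p <-> (q <-> p)) = 2 <-> 2 = 4
!r = !2 = 2
!r -> q = 2 -> 0 = 2
p <-> q = 1 <-> 0 = 3
(!r -> q) <-> (p <-> q) = 2 <-> 3 = 3
r <-> p = 2 <-> 1 = 3
q <-> p = 0 <-> 1 = 3
(r <-> p) -> (q <-> p) = 3 -> 3 = 4
((!r -> q) <-> (p <-> q)) -> ((r <-> p) -> (q <-> p)) = 3 -> 4 = 4
r -> r = 2 -> 2 = 4
(r -> r) -> p = 4 -> 1 = 1
!q = !0 = 4
!q -> r = 4 -> 2 = 2
((r -> r) -> p) <-> (!q -> r) = 1 <-> 2 = 3
!(((r -> r) -> p) <-> (!q -> r)) = !3 = 1
(((!r -> q) <-> (p <-> q)) -> ((r <-> p) -> (q <-> p))) <-> !(((r -> r) -> p) <-> (!q -> r)) = 4 <-> 1 = 1
((!(p -> (p -> p)) <-> ((q <-> (q -> q)) <-> ((r <-> q) <-> (q <-> q)))) <-> !!(p <-> (q <-> p))) <-> ((((!r -> q) <-> (p <-> q)) -> ((r <-> p) -> (q <-> p))) <-> !(((r -> r) -> p) <-> (!q -> r))) = 4 <-> 1 = 1

1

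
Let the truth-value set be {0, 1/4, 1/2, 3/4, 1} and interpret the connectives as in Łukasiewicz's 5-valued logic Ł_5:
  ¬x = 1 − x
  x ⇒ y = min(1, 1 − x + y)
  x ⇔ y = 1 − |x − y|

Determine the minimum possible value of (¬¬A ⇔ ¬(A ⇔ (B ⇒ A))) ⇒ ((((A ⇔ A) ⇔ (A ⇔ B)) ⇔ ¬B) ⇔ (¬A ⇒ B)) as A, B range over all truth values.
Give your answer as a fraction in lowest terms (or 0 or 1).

Take A = 1/2, B = 1/2:
¬A = ¬1/2 = 1/2
¬¬A = ¬1/2 = 1/2
B ⇒ A = 1/2 ⇒ 1/2 = 1
A ⇔ (B ⇒ A) = 1/2 ⇔ 1 = 1/2
¬(A ⇔ (B ⇒ A)) = ¬1/2 = 1/2
¬¬A ⇔ ¬(A ⇔ (B ⇒ A)) = 1/2 ⇔ 1/2 = 1
A ⇔ A = 1/2 ⇔ 1/2 = 1
A ⇔ B = 1/2 ⇔ 1/2 = 1
(A ⇔ A) ⇔ (A ⇔ B) = 1 ⇔ 1 = 1
¬B = ¬1/2 = 1/2
((A ⇔ A) ⇔ (A ⇔ B)) ⇔ ¬B = 1 ⇔ 1/2 = 1/2
¬A = ¬1/2 = 1/2
¬A ⇒ B = 1/2 ⇒ 1/2 = 1
(((A ⇔ A) ⇔ (A ⇔ B)) ⇔ ¬B) ⇔ (¬A ⇒ B) = 1/2 ⇔ 1 = 1/2
(¬¬A ⇔ ¬(A ⇔ (B ⇒ A))) ⇒ ((((A ⇔ A) ⇔ (A ⇔ B)) ⇔ ¬B) ⇔ (¬A ⇒ B)) = 1 ⇒ 1/2 = 1/2
No assignment yields a value below 1/2, so this is the minimum.

1/2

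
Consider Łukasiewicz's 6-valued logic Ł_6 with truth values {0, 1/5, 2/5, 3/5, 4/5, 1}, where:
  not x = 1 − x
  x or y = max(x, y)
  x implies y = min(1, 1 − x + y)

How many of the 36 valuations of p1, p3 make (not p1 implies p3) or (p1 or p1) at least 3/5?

30

value 1: 21 assignments (counts)
value 4/5: 5 assignments (counts)
value 3/5: 4 assignments (counts)
value 2/5: 3 assignments
value 1/5: 2 assignments
value 0: 1 assignment
So 30 of the 36 assignments meet the threshold.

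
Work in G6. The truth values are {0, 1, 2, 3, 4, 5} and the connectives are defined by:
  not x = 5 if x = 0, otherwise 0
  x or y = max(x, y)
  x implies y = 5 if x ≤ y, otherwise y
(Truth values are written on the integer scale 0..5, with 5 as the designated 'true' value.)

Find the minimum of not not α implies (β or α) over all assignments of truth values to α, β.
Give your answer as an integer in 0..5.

Take α = 1, β = 0:
not α = not 1 = 0
not not α = not 0 = 5
β or α = 0 or 1 = 1
not not α implies (β or α) = 5 implies 1 = 1
No assignment yields a value below 1, so this is the minimum.

1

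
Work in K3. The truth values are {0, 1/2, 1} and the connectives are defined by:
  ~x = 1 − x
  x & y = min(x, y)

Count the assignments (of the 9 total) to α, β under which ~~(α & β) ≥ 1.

α = 0, β = 0 ↦ 0  <
α = 0, β = 1/2 ↦ 0  <
α = 0, β = 1 ↦ 0  <
α = 1/2, β = 0 ↦ 0  <
α = 1/2, β = 1/2 ↦ 1/2  <
α = 1/2, β = 1 ↦ 1/2  <
α = 1, β = 0 ↦ 0  <
α = 1, β = 1/2 ↦ 1/2  <
α = 1, β = 1 ↦ 1  ≥
So 1 of the 9 assignments meets the threshold.

1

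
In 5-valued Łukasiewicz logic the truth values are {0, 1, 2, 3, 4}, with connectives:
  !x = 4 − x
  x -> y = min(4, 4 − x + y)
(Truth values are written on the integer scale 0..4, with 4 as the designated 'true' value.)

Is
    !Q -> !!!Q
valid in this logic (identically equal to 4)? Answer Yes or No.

Yes

Q = 0 ↦ 4
Q = 1 ↦ 4
Q = 2 ↦ 4
Q = 3 ↦ 4
Q = 4 ↦ 4
Every assignment gives a value ≥ 4.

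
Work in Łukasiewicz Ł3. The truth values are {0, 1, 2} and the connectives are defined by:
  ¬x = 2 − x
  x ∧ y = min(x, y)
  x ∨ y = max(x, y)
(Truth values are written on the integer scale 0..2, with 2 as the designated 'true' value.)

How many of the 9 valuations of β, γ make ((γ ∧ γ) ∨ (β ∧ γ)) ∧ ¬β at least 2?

β = 0, γ = 0 ↦ 0  <
β = 0, γ = 1 ↦ 1  <
β = 0, γ = 2 ↦ 2  ≥
β = 1, γ = 0 ↦ 0  <
β = 1, γ = 1 ↦ 1  <
β = 1, γ = 2 ↦ 1  <
β = 2, γ = 0 ↦ 0  <
β = 2, γ = 1 ↦ 0  <
β = 2, γ = 2 ↦ 0  <
So 1 of the 9 assignments meets the threshold.

1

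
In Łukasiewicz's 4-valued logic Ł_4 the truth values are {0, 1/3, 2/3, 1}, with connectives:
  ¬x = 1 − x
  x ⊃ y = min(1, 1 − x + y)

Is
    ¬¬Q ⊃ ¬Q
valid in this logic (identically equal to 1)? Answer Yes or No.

No

Counterexample: take Q = 2/3.
¬Q = ¬2/3 = 1/3
¬¬Q = ¬1/3 = 2/3
¬Q = ¬2/3 = 1/3
¬¬Q ⊃ ¬Q = 2/3 ⊃ 1/3 = 2/3
This gives 2/3 ≠ 1.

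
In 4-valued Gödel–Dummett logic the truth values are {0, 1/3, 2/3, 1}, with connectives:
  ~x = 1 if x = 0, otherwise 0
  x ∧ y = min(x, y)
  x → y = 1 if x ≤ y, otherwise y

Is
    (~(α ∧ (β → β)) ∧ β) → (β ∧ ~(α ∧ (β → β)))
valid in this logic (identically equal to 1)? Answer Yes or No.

Yes

α = 0, β = 0 ↦ 1
α = 0, β = 1/3 ↦ 1
α = 0, β = 2/3 ↦ 1
α = 0, β = 1 ↦ 1
α = 1/3, β = 0 ↦ 1
α = 1/3, β = 1/3 ↦ 1
α = 1/3, β = 2/3 ↦ 1
α = 1/3, β = 1 ↦ 1
α = 2/3, β = 0 ↦ 1
α = 2/3, β = 1/3 ↦ 1
α = 2/3, β = 2/3 ↦ 1
α = 2/3, β = 1 ↦ 1
α = 1, β = 0 ↦ 1
α = 1, β = 1/3 ↦ 1
α = 1, β = 2/3 ↦ 1
α = 1, β = 1 ↦ 1
Every assignment gives a value ≥ 1.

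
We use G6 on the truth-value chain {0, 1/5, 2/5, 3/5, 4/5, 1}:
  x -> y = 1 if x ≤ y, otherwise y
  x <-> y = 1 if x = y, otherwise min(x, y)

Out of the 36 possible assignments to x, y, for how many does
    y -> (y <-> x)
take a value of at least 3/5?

24

value 1: 21 assignments (counts)
value 4/5: 1 assignment (counts)
value 3/5: 2 assignments (counts)
value 2/5: 3 assignments
value 1/5: 4 assignments
value 0: 5 assignments
So 24 of the 36 assignments meet the threshold.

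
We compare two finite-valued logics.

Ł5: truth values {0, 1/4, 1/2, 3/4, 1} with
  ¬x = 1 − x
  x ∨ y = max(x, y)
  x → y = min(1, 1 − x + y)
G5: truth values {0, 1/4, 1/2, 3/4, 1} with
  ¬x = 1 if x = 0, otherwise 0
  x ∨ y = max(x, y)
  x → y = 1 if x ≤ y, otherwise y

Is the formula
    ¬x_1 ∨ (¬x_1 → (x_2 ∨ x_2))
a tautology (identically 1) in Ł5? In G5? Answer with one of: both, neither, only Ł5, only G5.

In Ł5: at x_1 = 1/4, x_2 = 0 the value is 3/4 — not a tautology.
In G5: every assignment gives 1 — tautology.

only G5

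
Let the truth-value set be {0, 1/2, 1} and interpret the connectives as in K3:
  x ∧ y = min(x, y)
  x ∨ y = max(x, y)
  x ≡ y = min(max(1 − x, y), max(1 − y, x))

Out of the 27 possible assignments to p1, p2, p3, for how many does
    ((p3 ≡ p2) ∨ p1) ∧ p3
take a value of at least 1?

value 1: 5 assignments (counts)
value 1/2: 12 assignments
value 0: 10 assignments
So 5 of the 27 assignments meet the threshold.

5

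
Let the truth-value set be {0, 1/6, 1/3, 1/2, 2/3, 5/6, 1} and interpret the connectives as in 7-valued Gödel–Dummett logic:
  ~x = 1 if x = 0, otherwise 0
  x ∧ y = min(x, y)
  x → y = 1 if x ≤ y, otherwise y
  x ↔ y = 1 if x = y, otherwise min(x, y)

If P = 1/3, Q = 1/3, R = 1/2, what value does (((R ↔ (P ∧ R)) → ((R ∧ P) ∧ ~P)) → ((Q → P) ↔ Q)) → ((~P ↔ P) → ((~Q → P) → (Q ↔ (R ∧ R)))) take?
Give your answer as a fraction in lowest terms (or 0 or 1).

1

P ∧ R = 1/3 ∧ 1/2 = 1/3
R ↔ (P ∧ R) = 1/2 ↔ 1/3 = 1/3
R ∧ P = 1/2 ∧ 1/3 = 1/3
~P = ~1/3 = 0
(R ∧ P) ∧ ~P = 1/3 ∧ 0 = 0
(R ↔ (P ∧ R)) → ((R ∧ P) ∧ ~P) = 1/3 → 0 = 0
Q → P = 1/3 → 1/3 = 1
(Q → P) ↔ Q = 1 ↔ 1/3 = 1/3
((R ↔ (P ∧ R)) → ((R ∧ P) ∧ ~P)) → ((Q → P) ↔ Q) = 0 → 1/3 = 1
~P = ~1/3 = 0
~P ↔ P = 0 ↔ 1/3 = 0
~Q = ~1/3 = 0
~Q → P = 0 → 1/3 = 1
R ∧ R = 1/2 ∧ 1/2 = 1/2
Q ↔ (R ∧ R) = 1/3 ↔ 1/2 = 1/3
(~Q → P) → (Q ↔ (R ∧ R)) = 1 → 1/3 = 1/3
(~P ↔ P) → ((~Q → P) → (Q ↔ (R ∧ R))) = 0 → 1/3 = 1
(((R ↔ (P ∧ R)) → ((R ∧ P) ∧ ~P)) → ((Q → P) ↔ Q)) → ((~P ↔ P) → ((~Q → P) → (Q ↔ (R ∧ R)))) = 1 → 1 = 1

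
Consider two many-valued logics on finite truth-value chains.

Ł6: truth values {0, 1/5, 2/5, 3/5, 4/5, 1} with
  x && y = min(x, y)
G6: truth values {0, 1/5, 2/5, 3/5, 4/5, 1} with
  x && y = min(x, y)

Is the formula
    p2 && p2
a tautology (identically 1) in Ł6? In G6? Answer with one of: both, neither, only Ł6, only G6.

neither

In Ł6: at p2 = 0 the value is 0 — not a tautology.
In G6: at p2 = 0 the value is 0 — not a tautology.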